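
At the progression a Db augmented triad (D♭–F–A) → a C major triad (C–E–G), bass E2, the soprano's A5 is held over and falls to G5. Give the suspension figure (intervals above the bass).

At the second chord the bass is E2. The suspended A5 lies a fourth above the bass; after resolving down by step to G5, the interval above the bass becomes a third.
Suspension figures are named by those two intervals: 4–3.

4–3 suspension.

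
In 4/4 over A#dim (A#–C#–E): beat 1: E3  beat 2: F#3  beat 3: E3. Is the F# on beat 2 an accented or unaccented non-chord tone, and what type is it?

Unaccented neighbor tone.

The harmony at that moment is A# diminished triad (A#, C#, E); F#3 is not a chord tone.
It is approached by step up from E3 and left by step down to E3.
Step away and step back to the same note — a neighbor tone (upper neighbor).
It falls on a weak beat, so it is unaccented.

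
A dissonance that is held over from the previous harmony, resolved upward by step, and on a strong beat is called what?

Approach: by preparation — the pitch is first a chord tone, then held (tied or repeated) while the harmony changes under it. Departure: up by step. Metric position: strong.
A prepared dissonance that resolves upward by step — a retardation. (The same figure resolving downward would be a suspension.)

Retardation.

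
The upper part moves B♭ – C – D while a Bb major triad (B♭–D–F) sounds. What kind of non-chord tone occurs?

C is a passing tone.

The harmony at that moment is B♭ major triad (B♭, D, F); C is not a chord tone.
It is approached by step up from B♭ and left by step up to D.
Step in, step out in the same direction — a passing tone.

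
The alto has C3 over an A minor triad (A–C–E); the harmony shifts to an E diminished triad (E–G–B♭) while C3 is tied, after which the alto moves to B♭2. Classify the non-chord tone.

The harmony at that moment is E diminished triad (E, G, B♭); C3 is not a chord tone.
It is held over (the same pitch as the preceding C3) and left by step down to B♭2.
Held over from the previous chord and resolving down by step — a suspension.

C3 is a suspension.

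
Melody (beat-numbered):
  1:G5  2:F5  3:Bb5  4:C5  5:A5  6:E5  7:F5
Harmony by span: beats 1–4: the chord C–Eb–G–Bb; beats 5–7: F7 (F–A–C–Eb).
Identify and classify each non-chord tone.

The harmony at that moment is C minor seventh chord (C, Eb, G, Bb); F5 is not a chord tone.
It is approached by step down from G5 and left by leap up to Bb5.
Step in, leap out — an escape tone.
The harmony at that moment is F dominant seventh chord (F, A, C, Eb); E5 is not a chord tone.
It is approached by leap down from A5 and left by step up to F5.
Leap in, step out — an appoggiatura.

F5 (beat 2) — escape tone; E5 (beat 6) — appoggiatura.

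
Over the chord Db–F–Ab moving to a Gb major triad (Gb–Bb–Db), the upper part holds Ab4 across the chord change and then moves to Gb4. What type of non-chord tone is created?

Ab4 is a suspension.

The harmony at that moment is Gb major triad (Gb, Bb, Db); Ab4 is not a chord tone.
It is held over (the same pitch as the preceding Ab4) and left by step down to Gb4.
Held over from the previous chord and resolving down by step — a suspension.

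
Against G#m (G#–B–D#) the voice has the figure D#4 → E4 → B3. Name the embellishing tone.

The harmony at that moment is G# minor triad (G#, B, D#); E4 is not a chord tone.
It is approached by step up from D#4 and left by leap down to B3.
Step in, leap out — an escape tone.

E4 is an escape tone.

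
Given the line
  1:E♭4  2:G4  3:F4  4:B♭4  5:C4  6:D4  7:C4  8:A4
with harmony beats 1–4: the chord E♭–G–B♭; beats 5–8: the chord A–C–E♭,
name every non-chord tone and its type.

The harmony at that moment is E♭ major triad (E♭, G, B♭); F4 is not a chord tone.
It is approached by step down from G4 and left by leap up to B♭4.
Step in, leap out — an escape tone.
The harmony at that moment is A diminished triad (A, C, E♭); D4 is not a chord tone.
It is approached by step up from C4 and left by step down to C4.
Step away and step back to the same note — a neighbor tone (upper neighbor).

F4 (beat 3) — escape tone; D4 (beat 6) — neighbor tone.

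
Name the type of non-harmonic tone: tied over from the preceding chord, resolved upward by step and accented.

Retardation.

Approach: by preparation — the pitch is first a chord tone, then held (tied or repeated) while the harmony changes under it. Departure: up by step. Metric position: strong.
A prepared dissonance that resolves upward by step — a retardation. (The same figure resolving downward would be a suspension.)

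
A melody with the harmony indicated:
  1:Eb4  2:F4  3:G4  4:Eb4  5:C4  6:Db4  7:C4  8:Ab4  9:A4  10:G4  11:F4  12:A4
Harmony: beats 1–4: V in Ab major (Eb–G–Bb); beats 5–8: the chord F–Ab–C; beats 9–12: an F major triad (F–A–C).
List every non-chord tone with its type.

The harmony at that moment is Eb major triad (Eb, G, Bb); F4 is not a chord tone.
It is approached by step up from Eb4 and left by step up to G4.
Step in, step out in the same direction — a passing tone.
The harmony at that moment is F minor triad (F, Ab, C); Db4 is not a chord tone.
It is approached by step up from C4 and left by step down to C4.
Step away and step back to the same note — a neighbor tone (upper neighbor).
The harmony at that moment is F major triad (F, A, C); G4 is not a chord tone.
It is approached by step down from A4 and left by step down to F4.
Step in, step out in the same direction — a passing tone.

F4 (beat 2) — passing tone; Db4 (beat 6) — neighbor tone; G4 (beat 10) — passing tone.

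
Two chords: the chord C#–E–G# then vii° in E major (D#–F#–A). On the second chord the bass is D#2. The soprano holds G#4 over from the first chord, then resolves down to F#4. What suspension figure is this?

At the second chord the bass is D#2. The suspended G#4 lies a fourth above the bass; after resolving down by step to F#4, the interval above the bass becomes a third.
Suspension figures are named by those two intervals: 4–3.

4–3 suspension.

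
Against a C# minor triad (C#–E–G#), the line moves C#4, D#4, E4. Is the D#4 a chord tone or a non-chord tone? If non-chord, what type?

The harmony at that moment is C# minor triad (C#, E, G#); D#4 is not a chord tone.
It is approached by step up from C#4 and left by step up to E4.
Step in, step out in the same direction — a passing tone.

Non-chord tone — a passing tone.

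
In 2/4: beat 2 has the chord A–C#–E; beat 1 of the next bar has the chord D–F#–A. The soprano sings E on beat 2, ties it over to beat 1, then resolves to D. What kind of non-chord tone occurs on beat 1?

Suspension.

The harmony at that moment is D major triad (D, F#, A); E is not a chord tone.
It is held over (the same pitch as the preceding E) and left by step down to D.
Held over from the previous chord and resolving down by step — a suspension.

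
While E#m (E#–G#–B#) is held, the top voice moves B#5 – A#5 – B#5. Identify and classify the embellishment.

A#5 is a neighbor tone.

The harmony at that moment is E# minor triad (E#, G#, B#); A#5 is not a chord tone.
It is approached by step down from B#5 and left by step up to B#5.
Step away and step back to the same note — a neighbor tone (lower neighbor).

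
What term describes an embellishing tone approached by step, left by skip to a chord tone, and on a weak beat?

Escape tone.

Approach: by step. Departure: by leap. Metric position: weak.
Step in, leap out, from a weak position — an escape tone (échappée). (It is the mirror image of the appoggiatura, which leaps in and steps out on a strong beat.)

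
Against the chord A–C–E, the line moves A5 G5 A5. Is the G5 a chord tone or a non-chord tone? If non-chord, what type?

Non-chord tone — a neighbor tone.

The harmony at that moment is A minor triad (A, C, E); G5 is not a chord tone.
It is approached by step down from A5 and left by step up to A5.
Step away and step back to the same note — a neighbor tone (lower neighbor).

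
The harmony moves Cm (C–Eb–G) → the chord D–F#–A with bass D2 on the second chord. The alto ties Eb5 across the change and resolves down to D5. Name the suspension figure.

At the second chord the bass is D2. The suspended Eb5 lies a ninth above the bass; after resolving down by step to D5, the interval above the bass becomes an octave.
Suspension figures are named by those two intervals: 9–8.

9–8 suspension.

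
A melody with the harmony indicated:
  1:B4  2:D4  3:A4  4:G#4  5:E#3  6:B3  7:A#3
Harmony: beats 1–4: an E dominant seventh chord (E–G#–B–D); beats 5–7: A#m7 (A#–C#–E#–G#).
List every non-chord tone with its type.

A4 (beat 3) — appoggiatura; B3 (beat 6) — appoggiatura.

The harmony at that moment is E dominant seventh chord (E, G#, B, D); A4 is not a chord tone.
It is approached by leap up from D4 and left by step down to G#4.
Leap in, step out — an appoggiatura.
The harmony at that moment is A# minor seventh chord (A#, C#, E#, G#); B3 is not a chord tone.
It is approached by leap up from E#3 and left by step down to A#3.
Leap in, step out — an appoggiatura.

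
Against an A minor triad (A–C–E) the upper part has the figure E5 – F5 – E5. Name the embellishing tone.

F5 is a neighbor tone.

The harmony at that moment is A minor triad (A, C, E); F5 is not a chord tone.
It is approached by step up from E5 and left by step down to E5.
Step away and step back to the same note — a neighbor tone (upper neighbor).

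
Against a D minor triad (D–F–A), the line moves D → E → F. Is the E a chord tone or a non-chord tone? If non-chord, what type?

Non-chord tone — a passing tone.

The harmony at that moment is D minor triad (D, F, A); E is not a chord tone.
It is approached by step up from D and left by step up to F.
Step in, step out in the same direction — a passing tone.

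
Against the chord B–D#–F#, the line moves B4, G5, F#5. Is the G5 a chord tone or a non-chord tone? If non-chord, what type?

Non-chord tone — an appoggiatura.

The harmony at that moment is B major triad (B, D#, F#); G5 is not a chord tone.
It is approached by leap up from B4 and left by step down to F#5.
Leap in, step out — an appoggiatura.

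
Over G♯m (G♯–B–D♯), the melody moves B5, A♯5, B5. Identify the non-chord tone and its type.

A♯5 is a neighbor tone.

The harmony at that moment is G♯ minor triad (G♯, B, D♯); A♯5 is not a chord tone.
It is approached by step down from B5 and left by step up to B5.
Step away and step back to the same note — a neighbor tone (lower neighbor).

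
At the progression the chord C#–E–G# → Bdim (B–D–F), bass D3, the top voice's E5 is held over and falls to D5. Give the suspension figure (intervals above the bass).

9–8 suspension.

At the second chord the bass is D3. The suspended E5 lies a ninth above the bass; after resolving down by step to D5, the interval above the bass becomes an octave.
Suspension figures are named by those two intervals: 9–8.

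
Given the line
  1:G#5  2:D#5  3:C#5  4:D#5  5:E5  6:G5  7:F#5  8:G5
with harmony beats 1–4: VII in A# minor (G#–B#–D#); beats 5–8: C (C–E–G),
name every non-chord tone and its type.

The harmony at that moment is G# major triad (G#, B#, D#); C#5 is not a chord tone.
It is approached by step down from D#5 and left by step up to D#5.
Step away and step back to the same note — a neighbor tone (lower neighbor).
The harmony at that moment is C major triad (C, E, G); F#5 is not a chord tone.
It is approached by step down from G5 and left by step up to G5.
Step away and step back to the same note — a neighbor tone (lower neighbor).

C#5 (beat 3) — neighbor tone; F#5 (beat 7) — neighbor tone.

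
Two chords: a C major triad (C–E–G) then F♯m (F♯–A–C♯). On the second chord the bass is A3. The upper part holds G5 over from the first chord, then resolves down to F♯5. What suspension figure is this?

7–6 suspension.

At the second chord the bass is A3. The suspended G5 lies a seventh above the bass; after resolving down by step to F♯5, the interval above the bass becomes a sixth.
Suspension figures are named by those two intervals: 7–6.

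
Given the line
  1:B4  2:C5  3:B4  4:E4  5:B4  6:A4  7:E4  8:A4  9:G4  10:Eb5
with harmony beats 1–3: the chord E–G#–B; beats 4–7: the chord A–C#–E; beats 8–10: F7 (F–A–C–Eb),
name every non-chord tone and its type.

The harmony at that moment is E major triad (E, G#, B); C5 is not a chord tone.
It is approached by step up from B4 and left by step down to B4.
Step away and step back to the same note — a neighbor tone (upper neighbor).
The harmony at that moment is A major triad (A, C#, E); B4 is not a chord tone.
It is approached by leap up from E4 and left by step down to A4.
Leap in, step out — an appoggiatura.
The harmony at that moment is F dominant seventh chord (F, A, C, Eb); G4 is not a chord tone.
It is approached by step down from A4 and left by leap up to Eb5.
Step in, leap out — an escape tone.

C5 (beat 2) — neighbor tone; B4 (beat 5) — appoggiatura; G4 (beat 9) — escape tone.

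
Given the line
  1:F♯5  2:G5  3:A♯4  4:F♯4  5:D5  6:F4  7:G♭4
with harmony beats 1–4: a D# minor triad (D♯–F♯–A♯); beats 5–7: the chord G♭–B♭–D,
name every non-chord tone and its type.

G5 (beat 2) — escape tone; F4 (beat 6) — appoggiatura.

The harmony at that moment is D♯ minor triad (D♯, F♯, A♯); G5 is not a chord tone.
It is approached by step up from F♯5 and left by leap down to A♯4.
Step in, leap out — an escape tone.
The harmony at that moment is G♭ augmented triad (G♭, B♭, D); F4 is not a chord tone.
It is approached by leap down from D5 and left by step up to G♭4.
Leap in, step out — an appoggiatura.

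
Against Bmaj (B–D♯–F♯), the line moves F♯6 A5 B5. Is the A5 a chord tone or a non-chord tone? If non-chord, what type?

The harmony at that moment is B major triad (B, D♯, F♯); A5 is not a chord tone.
It is approached by leap down from F♯6 and left by step up to B5.
Leap in, step out — an appoggiatura.

Non-chord tone — an appoggiatura.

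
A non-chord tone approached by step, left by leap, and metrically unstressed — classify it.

Approach: by step. Departure: by leap. Metric position: weak.
Step in, leap out, from a weak position — an escape tone (échappée). (It is the mirror image of the appoggiatura, which leaps in and steps out on a strong beat.)

Escape tone.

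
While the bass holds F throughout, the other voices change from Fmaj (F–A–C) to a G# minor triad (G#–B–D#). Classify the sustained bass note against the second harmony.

Pedal tone (pedal point).

The harmony at that moment is G# minor triad (G#, B, D#); F is not a chord tone.
It is held over (the same pitch as the preceding F) and then sustained as the same pitch into the next harmony.
Sustained through a change of harmony — a pedal tone.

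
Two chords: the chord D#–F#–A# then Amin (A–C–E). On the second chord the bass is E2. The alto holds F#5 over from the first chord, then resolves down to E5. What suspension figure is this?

At the second chord the bass is E2. The suspended F#5 lies a ninth above the bass; after resolving down by step to E5, the interval above the bass becomes an octave.
Suspension figures are named by those two intervals: 9–8.

9–8 suspension.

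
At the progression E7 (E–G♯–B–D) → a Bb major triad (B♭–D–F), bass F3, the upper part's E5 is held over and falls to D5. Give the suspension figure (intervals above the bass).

7–6 suspension.

At the second chord the bass is F3. The suspended E5 lies a seventh above the bass; after resolving down by step to D5, the interval above the bass becomes a sixth.
Suspension figures are named by those two intervals: 7–6.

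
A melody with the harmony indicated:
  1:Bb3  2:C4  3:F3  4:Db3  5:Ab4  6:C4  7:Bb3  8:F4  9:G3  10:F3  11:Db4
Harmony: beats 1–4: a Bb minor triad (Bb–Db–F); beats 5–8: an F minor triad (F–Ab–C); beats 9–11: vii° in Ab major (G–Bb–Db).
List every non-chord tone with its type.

The harmony at that moment is Bb minor triad (Bb, Db, F); C4 is not a chord tone.
It is approached by step up from Bb3 and left by leap down to F3.
Step in, leap out — an escape tone.
The harmony at that moment is F minor triad (F, Ab, C); Bb3 is not a chord tone.
It is approached by step down from C4 and left by leap up to F4.
Step in, leap out — an escape tone.
The harmony at that moment is G diminished triad (G, Bb, Db); F3 is not a chord tone.
It is approached by step down from G3 and left by leap up to Db4.
Step in, leap out — an escape tone.

C4 (beat 2) — escape tone; Bb3 (beat 7) — escape tone; F3 (beat 10) — escape tone.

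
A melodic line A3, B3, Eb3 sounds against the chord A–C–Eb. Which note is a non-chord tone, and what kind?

B3 is an escape tone.

The harmony at that moment is A diminished triad (A, C, Eb); B3 is not a chord tone.
It is approached by step up from A3 and left by leap down to Eb3.
Step in, leap out — an escape tone.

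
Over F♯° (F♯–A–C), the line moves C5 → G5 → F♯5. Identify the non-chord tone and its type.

G5 is an appoggiatura.

The harmony at that moment is F♯ diminished triad (F♯, A, C); G5 is not a chord tone.
It is approached by leap up from C5 and left by step down to F♯5.
Leap in, step out — an appoggiatura.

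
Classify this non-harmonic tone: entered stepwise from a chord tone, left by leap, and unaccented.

Escape tone.

Approach: by step. Departure: by leap. Metric position: weak.
Step in, leap out, from a weak position — an escape tone (échappée). (It is the mirror image of the appoggiatura, which leaps in and steps out on a strong beat.)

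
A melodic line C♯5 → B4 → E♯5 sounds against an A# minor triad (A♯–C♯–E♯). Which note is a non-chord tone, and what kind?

B4 is an escape tone.

The harmony at that moment is A♯ minor triad (A♯, C♯, E♯); B4 is not a chord tone.
It is approached by step down from C♯5 and left by leap up to E♯5.
Step in, leap out — an escape tone.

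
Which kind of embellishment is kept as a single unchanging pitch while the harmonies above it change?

Pedal tone.

Approach: none. Departure: none — a single pitch is sustained while the chords change around it, passing through harmonies that do not contain it.
No melodic motion at all; the dissonance is created entirely by the moving harmonies against the stationary note — a pedal tone (pedal point).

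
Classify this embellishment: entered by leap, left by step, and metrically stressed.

Approach: by leap. Departure: by step. Metric position: strong.
Leap in, step out, in a metrically strong position — an appoggiatura. (It is the mirror image of the escape tone, which steps in and leaps out from a weak position.)

Appoggiatura.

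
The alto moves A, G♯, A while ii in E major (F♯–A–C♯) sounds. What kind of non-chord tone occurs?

G♯ is a neighbor tone.

The harmony at that moment is F♯ minor triad (F♯, A, C♯); G♯ is not a chord tone.
It is approached by step down from A and left by step up to A.
Step away and step back to the same note — a neighbor tone (lower neighbor).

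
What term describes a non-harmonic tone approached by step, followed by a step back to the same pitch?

Approach: by step. Departure: by step in the opposite direction, back to the starting pitch.
Stepwise on both sides but reversing to return to the same chord tone — a neighbor tone. (Had it continued onward in the same direction it would be a passing tone instead.)

Neighbor tone.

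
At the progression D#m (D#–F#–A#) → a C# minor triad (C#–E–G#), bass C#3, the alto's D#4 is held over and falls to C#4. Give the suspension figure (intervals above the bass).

At the second chord the bass is C#3. The suspended D#4 lies a ninth above the bass; after resolving down by step to C#4, the interval above the bass becomes an octave.
Suspension figures are named by those two intervals: 9–8.

9–8 suspension.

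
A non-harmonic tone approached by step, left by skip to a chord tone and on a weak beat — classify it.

Approach: by step. Departure: by leap. Metric position: weak.
Step in, leap out, from a weak position — an escape tone (échappée). (It is the mirror image of the appoggiatura, which leaps in and steps out on a strong beat.)

Escape tone.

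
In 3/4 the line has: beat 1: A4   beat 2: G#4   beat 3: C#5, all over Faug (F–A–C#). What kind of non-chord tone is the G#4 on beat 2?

The harmony at that moment is F augmented triad (F, A, C#); G#4 is not a chord tone.
It is approached by step down from A4 and left by leap up to C#5.
Step in, leap out, on a weak beat — an escape tone.

Escape tone.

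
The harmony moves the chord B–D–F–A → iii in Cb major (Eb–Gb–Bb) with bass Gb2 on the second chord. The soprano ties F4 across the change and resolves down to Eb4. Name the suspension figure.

At the second chord the bass is Gb2. The suspended F4 lies a seventh above the bass; after resolving down by step to Eb4, the interval above the bass becomes a sixth.
Suspension figures are named by those two intervals: 7–6.

7–6 suspension.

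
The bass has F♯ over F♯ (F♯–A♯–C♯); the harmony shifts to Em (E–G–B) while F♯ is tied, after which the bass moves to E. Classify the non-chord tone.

The harmony at that moment is E minor triad (E, G, B); F♯ is not a chord tone.
It is held over (the same pitch as the preceding F♯) and left by step down to E.
Held over from the previous chord and resolving down by step — a suspension.

F♯ is a suspension.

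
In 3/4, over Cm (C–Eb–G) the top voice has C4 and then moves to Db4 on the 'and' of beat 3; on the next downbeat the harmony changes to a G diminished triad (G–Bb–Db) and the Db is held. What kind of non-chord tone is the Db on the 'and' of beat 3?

Anticipation.

The harmony at that moment is C minor triad (C, Eb, G); Db4 is not a chord tone.
It is approached by step up from C4 and then sustained as the same pitch into the next harmony.
Arriving early and becoming a chord tone when the harmony changes — an anticipation.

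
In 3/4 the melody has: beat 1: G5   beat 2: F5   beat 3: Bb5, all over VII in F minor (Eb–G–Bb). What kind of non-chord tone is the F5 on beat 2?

Escape tone.

The harmony at that moment is Eb major triad (Eb, G, Bb); F5 is not a chord tone.
It is approached by step down from G5 and left by leap up to Bb5.
Step in, leap out, on a weak beat — an escape tone.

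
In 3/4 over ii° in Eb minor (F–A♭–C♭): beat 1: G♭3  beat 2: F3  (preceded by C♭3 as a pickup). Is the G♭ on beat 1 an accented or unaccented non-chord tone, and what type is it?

Accented appoggiatura.

The harmony at that moment is F diminished triad (F, A♭, C♭); G♭3 is not a chord tone.
It is approached by leap up from C♭3 and left by step down to F3.
Leap in, step out — an appoggiatura.
It falls on the downbeat, so it is accented.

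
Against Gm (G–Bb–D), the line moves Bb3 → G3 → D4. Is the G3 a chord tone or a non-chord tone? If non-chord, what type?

Chord tone (the root of G minor triad).

G minor triad contains G, Bb, D; G is the root, so it is a chord tone.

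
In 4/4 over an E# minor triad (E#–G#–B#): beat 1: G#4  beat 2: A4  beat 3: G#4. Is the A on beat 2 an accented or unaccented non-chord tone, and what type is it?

Unaccented neighbor tone.

The harmony at that moment is E# minor triad (E#, G#, B#); A4 is not a chord tone.
It is approached by step up from G#4 and left by step down to G#4.
Step away and step back to the same note — a neighbor tone (upper neighbor).
It falls on a weak beat, so it is unaccented.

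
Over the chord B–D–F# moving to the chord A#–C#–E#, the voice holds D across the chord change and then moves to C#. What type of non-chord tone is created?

The harmony at that moment is A# minor triad (A#, C#, E#); D is not a chord tone.
It is held over (the same pitch as the preceding D) and left by step down to C#.
Held over from the previous chord and resolving down by step — a suspension.

D is a suspension.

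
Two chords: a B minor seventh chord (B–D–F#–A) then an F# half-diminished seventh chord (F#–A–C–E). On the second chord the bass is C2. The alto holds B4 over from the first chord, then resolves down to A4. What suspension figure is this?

At the second chord the bass is C2. The suspended B4 lies a seventh above the bass; after resolving down by step to A4, the interval above the bass becomes a sixth.
Suspension figures are named by those two intervals: 7–6.

7–6 suspension.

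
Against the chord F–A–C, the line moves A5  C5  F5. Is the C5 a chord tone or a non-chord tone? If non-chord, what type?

Chord tone (the fifth of F major triad).

F major triad contains F, A, C; C is the fifth, so it is a chord tone.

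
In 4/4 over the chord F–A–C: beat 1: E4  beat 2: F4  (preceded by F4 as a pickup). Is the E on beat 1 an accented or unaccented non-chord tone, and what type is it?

Accented neighbor tone.

The harmony at that moment is F major triad (F, A, C); E4 is not a chord tone.
It is approached by step down from F4 and left by step up to F4.
Step away and step back to the same note — a neighbor tone (lower neighbor).
It falls on the downbeat, so it is accented.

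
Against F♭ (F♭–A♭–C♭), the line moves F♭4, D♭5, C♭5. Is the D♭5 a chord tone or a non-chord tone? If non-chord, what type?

The harmony at that moment is F♭ major triad (F♭, A♭, C♭); D♭5 is not a chord tone.
It is approached by leap up from F♭4 and left by step down to C♭5.
Leap in, step out — an appoggiatura.

Non-chord tone — an appoggiatura.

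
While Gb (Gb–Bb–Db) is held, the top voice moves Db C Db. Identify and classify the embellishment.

The harmony at that moment is Gb major triad (Gb, Bb, Db); C is not a chord tone.
It is approached by step down from Db and left by step up to Db.
Step away and step back to the same note — a neighbor tone (lower neighbor).

C is a neighbor tone.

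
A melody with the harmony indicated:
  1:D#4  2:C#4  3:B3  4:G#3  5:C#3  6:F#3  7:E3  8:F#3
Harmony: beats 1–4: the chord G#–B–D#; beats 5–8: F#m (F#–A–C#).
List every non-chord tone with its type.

The harmony at that moment is G# minor triad (G#, B, D#); C#4 is not a chord tone.
It is approached by step down from D#4 and left by step down to B3.
Step in, step out in the same direction — a passing tone.
The harmony at that moment is F# minor triad (F#, A, C#); E3 is not a chord tone.
It is approached by step down from F#3 and left by step up to F#3.
Step away and step back to the same note — a neighbor tone (lower neighbor).

C#4 (beat 2) — passing tone; E3 (beat 7) — neighbor tone.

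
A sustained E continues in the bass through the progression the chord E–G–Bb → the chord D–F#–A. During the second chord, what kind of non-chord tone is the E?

Pedal tone (pedal point).

The harmony at that moment is D major triad (D, F#, A); E is not a chord tone.
It is held over (the same pitch as the preceding E) and then sustained as the same pitch into the next harmony.
Sustained through a change of harmony — a pedal tone.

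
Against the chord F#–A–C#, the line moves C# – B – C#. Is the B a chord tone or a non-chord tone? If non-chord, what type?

Non-chord tone — a neighbor tone.

The harmony at that moment is F# minor triad (F#, A, C#); B is not a chord tone.
It is approached by step down from C# and left by step up to C#.
Step away and step back to the same note — a neighbor tone (lower neighbor).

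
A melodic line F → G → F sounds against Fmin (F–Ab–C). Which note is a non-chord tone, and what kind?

The harmony at that moment is F minor triad (F, Ab, C); G is not a chord tone.
It is approached by step up from F and left by step down to F.
Step away and step back to the same note — a neighbor tone (upper neighbor).

G is a neighbor tone.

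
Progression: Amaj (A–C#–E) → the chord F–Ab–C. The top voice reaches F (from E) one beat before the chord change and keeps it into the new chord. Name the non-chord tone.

The harmony at that moment is A major triad (A, C#, E); F is not a chord tone.
It is approached by step up from E and then sustained as the same pitch into the next harmony.
Arriving early and becoming a chord tone when the harmony changes — an anticipation.

F is an anticipation.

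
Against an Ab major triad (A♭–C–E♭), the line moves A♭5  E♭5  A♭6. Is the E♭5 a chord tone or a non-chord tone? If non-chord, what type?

Ab major triad contains A♭, C, E♭; E♭ is the fifth, so it is a chord tone.

Chord tone (the fifth of Ab major triad).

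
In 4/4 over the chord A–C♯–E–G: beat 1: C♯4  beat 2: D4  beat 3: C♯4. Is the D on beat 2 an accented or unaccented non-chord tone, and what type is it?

Unaccented neighbor tone.

The harmony at that moment is A dominant seventh chord (A, C♯, E, G); D4 is not a chord tone.
It is approached by step up from C♯4 and left by step down to C♯4.
Step away and step back to the same note — a neighbor tone (upper neighbor).
It falls on a weak beat, so it is unaccented.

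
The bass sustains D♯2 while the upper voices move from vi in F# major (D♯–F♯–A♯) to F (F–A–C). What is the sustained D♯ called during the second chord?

The harmony at that moment is F major triad (F, A, C); D♯2 is not a chord tone.
It is held over (the same pitch as the preceding D♯2) and then sustained as the same pitch into the next harmony.
Sustained through a change of harmony — a pedal tone.

Pedal tone (pedal point).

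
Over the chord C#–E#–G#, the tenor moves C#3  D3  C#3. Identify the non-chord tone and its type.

The harmony at that moment is C# major triad (C#, E#, G#); D3 is not a chord tone.
It is approached by step up from C#3 and left by step down to C#3.
Step away and step back to the same note — a neighbor tone (upper neighbor).

D3 is a neighbor tone.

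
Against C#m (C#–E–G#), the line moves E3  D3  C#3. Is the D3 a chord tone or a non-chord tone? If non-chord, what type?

The harmony at that moment is C# minor triad (C#, E, G#); D3 is not a chord tone.
It is approached by step down from E3 and left by step down to C#3.
Step in, step out in the same direction — a passing tone.

Non-chord tone — a passing tone.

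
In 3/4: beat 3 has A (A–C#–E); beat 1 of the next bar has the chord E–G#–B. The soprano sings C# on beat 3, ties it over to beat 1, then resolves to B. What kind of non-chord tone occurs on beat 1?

The harmony at that moment is E major triad (E, G#, B); C# is not a chord tone.
It is held over (the same pitch as the preceding C#) and left by step down to B.
Held over from the previous chord and resolving down by step — a suspension.

Suspension.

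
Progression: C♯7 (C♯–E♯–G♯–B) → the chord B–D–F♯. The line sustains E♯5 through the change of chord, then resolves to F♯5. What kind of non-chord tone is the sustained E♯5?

E♯5 is a retardation.

The harmony at that moment is B minor triad (B, D, F♯); E♯5 is not a chord tone.
It is held over (the same pitch as the preceding E♯5) and left by step up to F♯5.
Held over from the previous chord and resolving up by step — a retardation.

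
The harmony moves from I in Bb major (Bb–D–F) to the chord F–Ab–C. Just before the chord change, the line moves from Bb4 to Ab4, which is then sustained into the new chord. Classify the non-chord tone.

Ab4 is an anticipation.

The harmony at that moment is Bb major triad (Bb, D, F); Ab4 is not a chord tone.
It is approached by step down from Bb4 and then sustained as the same pitch into the next harmony.
Arriving early and becoming a chord tone when the harmony changes — an anticipation.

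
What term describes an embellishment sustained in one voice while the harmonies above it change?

Approach: none. Departure: none — a single pitch is sustained while the chords change around it, passing through harmonies that do not contain it.
No melodic motion at all; the dissonance is created entirely by the moving harmonies against the stationary note — a pedal tone (pedal point).

Pedal tone.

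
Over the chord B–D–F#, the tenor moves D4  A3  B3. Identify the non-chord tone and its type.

A3 is an appoggiatura.

The harmony at that moment is B minor triad (B, D, F#); A3 is not a chord tone.
It is approached by leap down from D4 and left by step up to B3.
Leap in, step out — an appoggiatura.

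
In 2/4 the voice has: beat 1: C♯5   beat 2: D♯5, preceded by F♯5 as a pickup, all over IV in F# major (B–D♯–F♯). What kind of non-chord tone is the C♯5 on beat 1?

Appoggiatura.

The harmony at that moment is B major triad (B, D♯, F♯); C♯5 is not a chord tone.
It is approached by leap down from F♯5 and left by step up to D♯5.
Leap in, step out, metrically accented — an appoggiatura.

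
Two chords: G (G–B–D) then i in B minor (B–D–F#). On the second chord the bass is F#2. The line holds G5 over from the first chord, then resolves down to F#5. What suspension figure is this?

At the second chord the bass is F#2. The suspended G5 lies a ninth above the bass; after resolving down by step to F#5, the interval above the bass becomes an octave.
Suspension figures are named by those two intervals: 9–8.

9–8 suspension.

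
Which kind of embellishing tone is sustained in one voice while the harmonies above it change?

Approach: none. Departure: none — a single pitch is sustained while the chords change around it, passing through harmonies that do not contain it.
No melodic motion at all; the dissonance is created entirely by the moving harmonies against the stationary note — a pedal tone (pedal point).

Pedal tone.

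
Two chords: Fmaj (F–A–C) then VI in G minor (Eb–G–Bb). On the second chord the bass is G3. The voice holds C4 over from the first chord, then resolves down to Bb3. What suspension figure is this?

At the second chord the bass is G3. The suspended C4 lies a fourth above the bass; after resolving down by step to Bb3, the interval above the bass becomes a third.
Suspension figures are named by those two intervals: 4–3.

4–3 suspension.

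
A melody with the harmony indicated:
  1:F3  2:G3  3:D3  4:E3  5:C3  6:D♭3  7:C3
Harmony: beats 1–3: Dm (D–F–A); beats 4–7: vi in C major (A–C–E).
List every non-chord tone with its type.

The harmony at that moment is D minor triad (D, F, A); G3 is not a chord tone.
It is approached by step up from F3 and left by leap down to D3.
Step in, leap out — an escape tone.
The harmony at that moment is A minor triad (A, C, E); D♭3 is not a chord tone.
It is approached by step up from C3 and left by step down to C3.
Step away and step back to the same note — a neighbor tone (upper neighbor).

G3 (beat 2) — escape tone; D♭3 (beat 6) — neighbor tone.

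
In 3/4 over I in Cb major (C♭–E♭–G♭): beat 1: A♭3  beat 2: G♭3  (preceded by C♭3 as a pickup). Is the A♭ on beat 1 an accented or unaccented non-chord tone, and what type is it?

The harmony at that moment is C♭ major triad (C♭, E♭, G♭); A♭3 is not a chord tone.
It is approached by leap up from C♭3 and left by step down to G♭3.
Leap in, step out — an appoggiatura.
It falls on the downbeat, so it is accented.

Accented appoggiatura.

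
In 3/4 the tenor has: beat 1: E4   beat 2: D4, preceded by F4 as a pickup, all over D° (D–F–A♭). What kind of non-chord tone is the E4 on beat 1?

Passing tone.

The harmony at that moment is D diminished triad (D, F, A♭); E4 is not a chord tone.
It is approached by step down from F4 and left by step down to D4.
Step in, step out in the same direction — a passing tone.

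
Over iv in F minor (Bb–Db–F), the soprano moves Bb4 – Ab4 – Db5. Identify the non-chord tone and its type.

The harmony at that moment is Bb minor triad (Bb, Db, F); Ab4 is not a chord tone.
It is approached by step down from Bb4 and left by leap up to Db5.
Step in, leap out — an escape tone.

Ab4 is an escape tone.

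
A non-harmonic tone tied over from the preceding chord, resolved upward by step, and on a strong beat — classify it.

Approach: by preparation — the pitch is first a chord tone, then held (tied or repeated) while the harmony changes under it. Departure: up by step. Metric position: strong.
A prepared dissonance that resolves upward by step — a retardation. (The same figure resolving downward would be a suspension.)

Retardation.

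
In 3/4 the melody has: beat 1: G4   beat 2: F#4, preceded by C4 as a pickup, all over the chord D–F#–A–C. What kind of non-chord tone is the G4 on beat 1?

Appoggiatura.

The harmony at that moment is D dominant seventh chord (D, F#, A, C); G4 is not a chord tone.
It is approached by leap up from C4 and left by step down to F#4.
Leap in, step out, metrically accented — an appoggiatura.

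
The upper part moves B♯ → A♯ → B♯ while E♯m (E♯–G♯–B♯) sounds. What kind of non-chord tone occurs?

The harmony at that moment is E♯ minor triad (E♯, G♯, B♯); A♯ is not a chord tone.
It is approached by step down from B♯ and left by step up to B♯.
Step away and step back to the same note — a neighbor tone (lower neighbor).

A♯ is a neighbor tone.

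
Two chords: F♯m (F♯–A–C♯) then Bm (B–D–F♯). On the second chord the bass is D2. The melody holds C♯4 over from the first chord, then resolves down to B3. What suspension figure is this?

At the second chord the bass is D2. The suspended C♯4 lies a seventh above the bass; after resolving down by step to B3, the interval above the bass becomes a sixth.
Suspension figures are named by those two intervals: 7–6.

7–6 suspension.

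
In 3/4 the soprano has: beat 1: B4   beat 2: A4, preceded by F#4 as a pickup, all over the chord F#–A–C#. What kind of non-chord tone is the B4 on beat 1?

The harmony at that moment is F# minor triad (F#, A, C#); B4 is not a chord tone.
It is approached by leap up from F#4 and left by step down to A4.
Leap in, step out, metrically accented — an appoggiatura.

Appoggiatura.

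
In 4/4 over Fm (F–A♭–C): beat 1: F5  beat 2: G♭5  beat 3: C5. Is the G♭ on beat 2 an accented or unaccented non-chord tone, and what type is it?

The harmony at that moment is F minor triad (F, A♭, C); G♭5 is not a chord tone.
It is approached by step up from F5 and left by leap down to C5.
Step in, leap out — an escape tone.
It falls on a weak beat, so it is unaccented.

Unaccented escape tone.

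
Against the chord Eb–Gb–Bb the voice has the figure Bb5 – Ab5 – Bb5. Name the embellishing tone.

The harmony at that moment is Eb minor triad (Eb, Gb, Bb); Ab5 is not a chord tone.
It is approached by step down from Bb5 and left by step up to Bb5.
Step away and step back to the same note — a neighbor tone (lower neighbor).

Ab5 is a neighbor tone.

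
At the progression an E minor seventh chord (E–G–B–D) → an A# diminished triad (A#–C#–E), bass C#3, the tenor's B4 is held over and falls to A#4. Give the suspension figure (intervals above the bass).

7–6 suspension.

At the second chord the bass is C#3. The suspended B4 lies a seventh above the bass; after resolving down by step to A#4, the interval above the bass becomes a sixth.
Suspension figures are named by those two intervals: 7–6.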